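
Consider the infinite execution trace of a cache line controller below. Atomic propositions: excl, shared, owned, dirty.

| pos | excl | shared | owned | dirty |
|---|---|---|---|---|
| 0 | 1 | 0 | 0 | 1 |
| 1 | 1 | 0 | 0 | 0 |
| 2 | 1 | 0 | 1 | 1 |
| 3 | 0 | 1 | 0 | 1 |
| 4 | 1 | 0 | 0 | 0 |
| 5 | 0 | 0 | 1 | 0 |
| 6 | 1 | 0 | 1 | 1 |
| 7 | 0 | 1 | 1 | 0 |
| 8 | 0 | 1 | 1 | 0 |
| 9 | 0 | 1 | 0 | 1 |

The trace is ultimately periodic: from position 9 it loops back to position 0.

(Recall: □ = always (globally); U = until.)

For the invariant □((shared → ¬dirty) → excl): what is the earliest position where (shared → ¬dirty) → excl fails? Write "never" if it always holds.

Check (shared → ¬dirty) → excl at each position in order: 0 ✓, 1 ✓, 2 ✓, 3 ✓, 4 ✓.
At position 5 the labels are {owned}, so (shared → ¬dirty) → excl is false there. This is the first violation.

5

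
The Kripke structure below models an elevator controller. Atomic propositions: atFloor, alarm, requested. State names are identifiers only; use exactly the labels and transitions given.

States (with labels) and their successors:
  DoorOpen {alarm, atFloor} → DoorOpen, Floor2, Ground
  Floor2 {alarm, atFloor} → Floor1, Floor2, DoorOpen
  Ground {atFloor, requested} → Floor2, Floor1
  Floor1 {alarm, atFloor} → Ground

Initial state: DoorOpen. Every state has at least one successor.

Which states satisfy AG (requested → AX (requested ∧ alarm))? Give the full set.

States satisfying requested → AX (requested ∧ alarm): {DoorOpen, Floor2, Floor1}.
States satisfying AG (requested → AX (requested ∧ alarm)): ∅.

none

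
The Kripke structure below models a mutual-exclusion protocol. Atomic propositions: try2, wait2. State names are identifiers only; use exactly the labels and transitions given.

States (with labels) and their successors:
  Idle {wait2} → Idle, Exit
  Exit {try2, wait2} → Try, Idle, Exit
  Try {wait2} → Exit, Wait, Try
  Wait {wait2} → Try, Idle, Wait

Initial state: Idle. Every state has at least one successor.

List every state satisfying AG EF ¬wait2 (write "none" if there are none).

none

States satisfying EF ¬wait2: ∅.
States satisfying AG EF ¬wait2: ∅.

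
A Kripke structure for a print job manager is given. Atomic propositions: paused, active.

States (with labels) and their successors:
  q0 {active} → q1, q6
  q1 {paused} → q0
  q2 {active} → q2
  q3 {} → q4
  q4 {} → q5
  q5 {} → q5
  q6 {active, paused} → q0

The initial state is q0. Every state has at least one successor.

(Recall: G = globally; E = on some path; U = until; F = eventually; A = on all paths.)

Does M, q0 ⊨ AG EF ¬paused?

States satisfying EF ¬paused: {q0, q1, q2, q3, q4, q5, q6}.
States satisfying AG EF ¬paused: {q0, q1, q2, q3, q4, q5, q6}.
Every state reachable from q0 satisfies EF ¬paused.
q0 ∈ Sat(AG EF ¬paused).

Satisfied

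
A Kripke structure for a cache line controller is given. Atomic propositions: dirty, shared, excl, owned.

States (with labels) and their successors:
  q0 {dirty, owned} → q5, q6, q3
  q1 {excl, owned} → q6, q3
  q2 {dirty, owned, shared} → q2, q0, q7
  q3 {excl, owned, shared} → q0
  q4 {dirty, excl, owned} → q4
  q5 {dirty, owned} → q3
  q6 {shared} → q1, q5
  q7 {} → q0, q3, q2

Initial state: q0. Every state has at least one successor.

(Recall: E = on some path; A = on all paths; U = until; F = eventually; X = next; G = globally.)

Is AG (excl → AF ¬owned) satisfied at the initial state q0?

States satisfying excl → AF ¬owned: {q0, q2, q5, q6, q7}.
States satisfying AG (excl → AF ¬owned): ∅.
q1 is reachable from q0 and violates excl → AF ¬owned, so AG fails at q0.
q0 ∉ Sat(AG (excl → AF ¬owned)).

No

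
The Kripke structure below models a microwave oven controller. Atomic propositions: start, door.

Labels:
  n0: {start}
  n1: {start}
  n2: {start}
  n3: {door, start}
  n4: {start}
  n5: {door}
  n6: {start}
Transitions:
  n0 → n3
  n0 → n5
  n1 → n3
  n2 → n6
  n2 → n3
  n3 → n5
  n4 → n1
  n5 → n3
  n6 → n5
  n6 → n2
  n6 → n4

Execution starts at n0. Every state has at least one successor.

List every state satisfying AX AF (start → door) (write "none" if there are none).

States satisfying AF (start → door): {n0, n1, n3, n4, n5}.
States satisfying AX AF (start → door): {n0, n1, n3, n4, n5}.

{n0, n1, n3, n4, n5}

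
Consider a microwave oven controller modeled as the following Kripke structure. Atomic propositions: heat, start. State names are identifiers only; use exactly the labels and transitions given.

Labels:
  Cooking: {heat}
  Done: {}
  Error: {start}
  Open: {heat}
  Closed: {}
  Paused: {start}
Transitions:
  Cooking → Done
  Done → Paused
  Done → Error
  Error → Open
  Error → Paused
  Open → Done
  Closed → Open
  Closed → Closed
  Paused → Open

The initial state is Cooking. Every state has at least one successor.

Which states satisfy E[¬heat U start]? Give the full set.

States satisfying ¬heat: {Done, Error, Closed, Paused}.
States satisfying start: {Error, Paused}.
States satisfying E[¬heat U start]: {Done, Error, Paused}.

{Done, Error, Paused}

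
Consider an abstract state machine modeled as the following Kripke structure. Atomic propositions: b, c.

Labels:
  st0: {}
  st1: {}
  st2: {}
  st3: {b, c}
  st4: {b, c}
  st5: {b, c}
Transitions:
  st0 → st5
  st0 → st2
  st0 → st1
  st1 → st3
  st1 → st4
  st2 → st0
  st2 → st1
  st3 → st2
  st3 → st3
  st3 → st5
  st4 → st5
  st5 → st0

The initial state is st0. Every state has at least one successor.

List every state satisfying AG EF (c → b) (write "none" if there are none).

States satisfying EF (c → b): {st0, st1, st2, st3, st4, st5}.
States satisfying AG EF (c → b): {st0, st1, st2, st3, st4, st5}.

{st0, st1, st2, st3, st4, st5}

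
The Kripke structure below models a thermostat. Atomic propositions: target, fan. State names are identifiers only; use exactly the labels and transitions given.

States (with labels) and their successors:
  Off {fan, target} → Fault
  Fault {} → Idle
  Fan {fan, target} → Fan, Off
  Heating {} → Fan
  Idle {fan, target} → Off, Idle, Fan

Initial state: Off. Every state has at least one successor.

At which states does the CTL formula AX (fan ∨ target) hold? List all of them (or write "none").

{Fault, Fan, Heating, Idle}

States satisfying fan ∨ target: {Off, Fan, Idle}.
States satisfying AX (fan ∨ target): {Fault, Fan, Heating, Idle}.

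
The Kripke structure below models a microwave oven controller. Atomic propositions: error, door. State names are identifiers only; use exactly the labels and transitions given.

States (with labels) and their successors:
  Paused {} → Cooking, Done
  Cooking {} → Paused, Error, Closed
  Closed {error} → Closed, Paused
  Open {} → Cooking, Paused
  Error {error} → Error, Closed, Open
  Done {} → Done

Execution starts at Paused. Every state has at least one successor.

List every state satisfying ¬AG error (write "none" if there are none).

{Paused, Cooking, Closed, Open, Error, Done}

States satisfying error: {Closed, Error}.
States satisfying AG error: ∅.
States satisfying ¬AG error: {Paused, Cooking, Closed, Open, Error, Done}.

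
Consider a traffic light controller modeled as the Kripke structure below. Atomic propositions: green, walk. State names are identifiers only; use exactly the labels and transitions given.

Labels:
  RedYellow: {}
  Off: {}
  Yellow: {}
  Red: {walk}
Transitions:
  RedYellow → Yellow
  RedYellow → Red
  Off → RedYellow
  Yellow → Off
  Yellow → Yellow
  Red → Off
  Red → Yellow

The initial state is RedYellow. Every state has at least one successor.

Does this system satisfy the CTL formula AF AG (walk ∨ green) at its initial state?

States satisfying AG (walk ∨ green): ∅.
States satisfying AF AG (walk ∨ green): ∅.
There is a path from RedYellow along which AG (walk ∨ green) never holds.
RedYellow ∉ Sat(AF AG (walk ∨ green)).

No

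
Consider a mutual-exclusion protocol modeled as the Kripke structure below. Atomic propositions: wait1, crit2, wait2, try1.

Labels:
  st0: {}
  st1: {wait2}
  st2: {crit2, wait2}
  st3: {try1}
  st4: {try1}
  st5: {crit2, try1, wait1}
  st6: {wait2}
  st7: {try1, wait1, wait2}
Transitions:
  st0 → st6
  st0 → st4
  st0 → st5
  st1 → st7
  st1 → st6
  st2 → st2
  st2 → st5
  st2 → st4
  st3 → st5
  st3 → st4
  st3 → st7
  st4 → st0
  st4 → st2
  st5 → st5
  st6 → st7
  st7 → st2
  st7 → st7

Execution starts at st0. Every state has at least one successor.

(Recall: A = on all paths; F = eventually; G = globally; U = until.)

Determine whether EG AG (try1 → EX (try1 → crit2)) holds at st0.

States satisfying AG (try1 → EX (try1 → crit2)): {st0, st1, st2, st3, st4, st5, st6, st7}.
States satisfying EG AG (try1 → EX (try1 → crit2)): {st0, st1, st2, st3, st4, st5, st6, st7}.
st0 ∈ Sat(EG AG (try1 → EX (try1 → crit2))).

Holds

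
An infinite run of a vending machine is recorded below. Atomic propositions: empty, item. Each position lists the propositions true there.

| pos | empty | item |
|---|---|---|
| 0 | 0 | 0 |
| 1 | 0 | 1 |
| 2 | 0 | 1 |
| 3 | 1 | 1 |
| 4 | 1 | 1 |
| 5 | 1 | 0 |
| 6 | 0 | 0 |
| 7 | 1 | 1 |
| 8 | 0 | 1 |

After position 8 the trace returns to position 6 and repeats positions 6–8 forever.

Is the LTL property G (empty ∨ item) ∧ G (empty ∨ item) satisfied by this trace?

No

empty ∨ item must hold at every position from 0 onward. It fails at position 0, so G (empty ∨ item) is false.
empty ∨ item must hold at every position from 0 onward. It fails at position 0, so G (empty ∨ item) is false.
At position 0: G (empty ∨ item) is false; G (empty ∨ item) is false; so G (empty ∨ item) ∧ G (empty ∨ item) is false.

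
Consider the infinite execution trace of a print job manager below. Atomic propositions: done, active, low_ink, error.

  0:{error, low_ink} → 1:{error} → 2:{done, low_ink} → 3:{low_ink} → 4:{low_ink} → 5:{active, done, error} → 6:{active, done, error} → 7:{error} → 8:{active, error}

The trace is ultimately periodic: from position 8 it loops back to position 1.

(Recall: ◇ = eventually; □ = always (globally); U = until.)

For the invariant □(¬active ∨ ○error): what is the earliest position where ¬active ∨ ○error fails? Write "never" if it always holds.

¬active ∨ ○error holds at every position 0..8, and those are all the positions the trace ever visits, so the invariant □(¬active ∨ ○error) is never violated.

never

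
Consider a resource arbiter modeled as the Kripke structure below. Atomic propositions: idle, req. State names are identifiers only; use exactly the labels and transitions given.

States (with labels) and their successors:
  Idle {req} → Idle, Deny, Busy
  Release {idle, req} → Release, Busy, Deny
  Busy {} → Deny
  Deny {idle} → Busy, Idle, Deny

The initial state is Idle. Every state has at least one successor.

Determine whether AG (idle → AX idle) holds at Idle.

States satisfying idle → AX idle: {Idle, Busy}.
States satisfying AG (idle → AX idle): ∅.
Deny is reachable from Idle and violates idle → AX idle, so AG fails at Idle.
Idle ∉ Sat(AG (idle → AX idle)).

No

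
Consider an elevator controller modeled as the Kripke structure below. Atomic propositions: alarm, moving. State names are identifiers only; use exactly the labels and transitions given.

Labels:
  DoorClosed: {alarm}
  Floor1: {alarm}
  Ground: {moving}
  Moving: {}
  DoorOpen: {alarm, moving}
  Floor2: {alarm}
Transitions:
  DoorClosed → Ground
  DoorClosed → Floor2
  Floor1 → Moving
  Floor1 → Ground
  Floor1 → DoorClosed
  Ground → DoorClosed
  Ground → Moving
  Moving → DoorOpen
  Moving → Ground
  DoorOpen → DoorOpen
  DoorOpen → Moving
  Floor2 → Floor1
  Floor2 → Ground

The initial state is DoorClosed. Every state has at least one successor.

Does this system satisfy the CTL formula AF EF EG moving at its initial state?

States satisfying EF EG moving: {DoorClosed, Floor1, Ground, Moving, DoorOpen, Floor2}.
States satisfying AF EF EG moving: {DoorClosed, Floor1, Ground, Moving, DoorOpen, Floor2}.
DoorClosed ∈ Sat(AF EF EG moving).

Yes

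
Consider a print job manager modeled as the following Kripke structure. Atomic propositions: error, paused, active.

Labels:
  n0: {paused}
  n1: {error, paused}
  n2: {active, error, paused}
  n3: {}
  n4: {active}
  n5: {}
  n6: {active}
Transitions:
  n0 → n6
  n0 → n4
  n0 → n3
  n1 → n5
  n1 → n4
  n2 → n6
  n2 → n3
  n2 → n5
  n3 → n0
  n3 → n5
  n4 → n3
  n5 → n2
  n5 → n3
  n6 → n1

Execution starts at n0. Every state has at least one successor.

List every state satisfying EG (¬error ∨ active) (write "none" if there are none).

States satisfying ¬error ∨ active: {n0, n2, n3, n4, n5, n6}.
States satisfying EG (¬error ∨ active): {n0, n2, n3, n4, n5}.

{n0, n2, n3, n4, n5}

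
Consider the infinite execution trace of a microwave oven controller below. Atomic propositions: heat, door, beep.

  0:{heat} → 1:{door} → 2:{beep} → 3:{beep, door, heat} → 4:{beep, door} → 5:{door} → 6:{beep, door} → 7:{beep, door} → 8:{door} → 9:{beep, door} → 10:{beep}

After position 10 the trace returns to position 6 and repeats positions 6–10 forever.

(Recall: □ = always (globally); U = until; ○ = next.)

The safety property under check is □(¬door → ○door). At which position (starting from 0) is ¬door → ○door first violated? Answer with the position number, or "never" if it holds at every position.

¬door → ○door holds at every position 0..10, and those are all the positions the trace ever visits, so the invariant □(¬door → ○door) is never violated.

never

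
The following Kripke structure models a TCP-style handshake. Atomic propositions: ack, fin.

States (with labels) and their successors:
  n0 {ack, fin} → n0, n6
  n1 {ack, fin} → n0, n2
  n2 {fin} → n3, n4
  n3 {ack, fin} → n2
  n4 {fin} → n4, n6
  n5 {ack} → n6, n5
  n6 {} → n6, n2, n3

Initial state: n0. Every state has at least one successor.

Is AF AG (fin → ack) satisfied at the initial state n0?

States satisfying AG (fin → ack): ∅.
States satisfying AF AG (fin → ack): ∅.
There is a path from n0 along which AG (fin → ack) never holds.
n0 ∉ Sat(AF AG (fin → ack)).

Violated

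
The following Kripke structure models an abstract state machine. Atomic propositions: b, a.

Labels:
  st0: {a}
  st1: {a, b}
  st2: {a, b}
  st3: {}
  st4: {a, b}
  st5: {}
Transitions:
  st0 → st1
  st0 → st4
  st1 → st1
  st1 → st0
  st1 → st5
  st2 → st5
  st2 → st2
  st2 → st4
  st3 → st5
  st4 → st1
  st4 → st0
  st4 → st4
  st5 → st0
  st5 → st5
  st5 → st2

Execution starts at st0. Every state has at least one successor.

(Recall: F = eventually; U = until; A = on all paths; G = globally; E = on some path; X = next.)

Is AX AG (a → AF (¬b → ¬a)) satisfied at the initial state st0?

Yes

States satisfying AG (a → AF (¬b → ¬a)): {st0, st1, st2, st3, st4, st5}.
States satisfying AX AG (a → AF (¬b → ¬a)): {st0, st1, st2, st3, st4, st5}.
st0 ∈ Sat(AX AG (a → AF (¬b → ¬a))).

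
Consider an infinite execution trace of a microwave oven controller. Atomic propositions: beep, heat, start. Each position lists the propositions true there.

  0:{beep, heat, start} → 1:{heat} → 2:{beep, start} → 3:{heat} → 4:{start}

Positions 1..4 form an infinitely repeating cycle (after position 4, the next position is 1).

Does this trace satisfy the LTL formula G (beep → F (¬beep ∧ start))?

beep → F (¬beep ∧ start) holds at every position 0..4, and those are all positions ever visited, so G (beep → F (¬beep ∧ start)) holds.
Positions where beep holds: 0, 2.
Check F (¬beep ∧ start) at each: 0→ok, 2→ok.

Holds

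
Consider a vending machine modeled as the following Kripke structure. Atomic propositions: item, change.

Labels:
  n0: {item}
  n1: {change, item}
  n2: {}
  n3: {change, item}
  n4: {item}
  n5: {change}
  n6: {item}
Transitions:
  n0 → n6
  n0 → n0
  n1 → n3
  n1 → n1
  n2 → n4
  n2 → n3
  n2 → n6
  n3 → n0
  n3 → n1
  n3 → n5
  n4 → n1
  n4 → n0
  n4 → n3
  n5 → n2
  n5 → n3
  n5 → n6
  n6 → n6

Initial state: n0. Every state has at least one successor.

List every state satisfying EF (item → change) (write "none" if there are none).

{n1, n2, n3, n4, n5}

States satisfying item → change: {n1, n2, n3, n5}.
States satisfying EF (item → change): {n1, n2, n3, n4, n5}.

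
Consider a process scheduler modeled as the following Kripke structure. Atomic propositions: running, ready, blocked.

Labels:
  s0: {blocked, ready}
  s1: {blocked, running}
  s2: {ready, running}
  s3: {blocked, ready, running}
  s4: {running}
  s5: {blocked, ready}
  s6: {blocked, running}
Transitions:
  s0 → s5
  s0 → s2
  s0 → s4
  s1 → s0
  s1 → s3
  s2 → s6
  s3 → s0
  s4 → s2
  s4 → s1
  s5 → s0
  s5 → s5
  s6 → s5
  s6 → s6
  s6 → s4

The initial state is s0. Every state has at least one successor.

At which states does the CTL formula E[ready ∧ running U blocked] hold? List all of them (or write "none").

{s0, s1, s2, s3, s5, s6}

States satisfying ready ∧ running: {s2, s3}.
States satisfying blocked: {s0, s1, s3, s5, s6}.
States satisfying E[ready ∧ running U blocked]: {s0, s1, s2, s3, s5, s6}.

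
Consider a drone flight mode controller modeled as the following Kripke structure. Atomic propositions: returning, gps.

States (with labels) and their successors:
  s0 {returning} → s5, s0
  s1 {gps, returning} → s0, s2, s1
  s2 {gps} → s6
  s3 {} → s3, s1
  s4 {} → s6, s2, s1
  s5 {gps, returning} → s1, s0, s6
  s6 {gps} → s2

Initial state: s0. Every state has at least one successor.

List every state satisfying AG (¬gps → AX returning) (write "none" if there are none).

States satisfying ¬gps → AX returning: {s0, s1, s2, s5, s6}.
States satisfying AG (¬gps → AX returning): {s0, s1, s2, s5, s6}.

{s0, s1, s2, s5, s6}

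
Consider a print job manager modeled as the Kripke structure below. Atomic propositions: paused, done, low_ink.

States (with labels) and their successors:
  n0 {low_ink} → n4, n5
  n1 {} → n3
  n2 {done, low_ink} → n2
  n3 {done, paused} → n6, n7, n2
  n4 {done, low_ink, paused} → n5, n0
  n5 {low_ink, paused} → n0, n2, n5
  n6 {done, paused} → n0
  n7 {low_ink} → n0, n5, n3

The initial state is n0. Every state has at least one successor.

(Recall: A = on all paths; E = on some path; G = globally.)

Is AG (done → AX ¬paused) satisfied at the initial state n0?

Violated

States satisfying done → AX ¬paused: {n0, n1, n2, n5, n6, n7}.
States satisfying AG (done → AX ¬paused): {n2}.
n4 is reachable from n0 and violates done → AX ¬paused, so AG fails at n0.
n0 ∉ Sat(AG (done → AX ¬paused)).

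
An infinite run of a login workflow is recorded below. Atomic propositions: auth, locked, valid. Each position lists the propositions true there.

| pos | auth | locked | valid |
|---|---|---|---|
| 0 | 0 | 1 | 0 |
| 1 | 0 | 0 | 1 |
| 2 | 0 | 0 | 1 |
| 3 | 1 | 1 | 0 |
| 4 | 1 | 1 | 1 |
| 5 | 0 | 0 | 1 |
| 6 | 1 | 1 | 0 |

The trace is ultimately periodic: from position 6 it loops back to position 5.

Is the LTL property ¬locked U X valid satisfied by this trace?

Walking from position 0: X valid first holds at position 0, and ¬locked holds at every earlier position along the way, so ¬locked U X valid holds.

Holds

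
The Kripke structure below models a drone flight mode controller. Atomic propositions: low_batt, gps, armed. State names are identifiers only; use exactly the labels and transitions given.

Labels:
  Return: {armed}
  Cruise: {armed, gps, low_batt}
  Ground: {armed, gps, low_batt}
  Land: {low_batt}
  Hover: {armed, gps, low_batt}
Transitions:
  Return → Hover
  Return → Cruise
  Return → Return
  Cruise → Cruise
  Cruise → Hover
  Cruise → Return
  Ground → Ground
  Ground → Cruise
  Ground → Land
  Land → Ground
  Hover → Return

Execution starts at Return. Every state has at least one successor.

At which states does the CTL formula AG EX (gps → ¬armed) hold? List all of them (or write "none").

States satisfying EX (gps → ¬armed): {Return, Cruise, Ground, Hover}.
States satisfying AG EX (gps → ¬armed): {Return, Cruise, Hover}.

{Return, Cruise, Hover}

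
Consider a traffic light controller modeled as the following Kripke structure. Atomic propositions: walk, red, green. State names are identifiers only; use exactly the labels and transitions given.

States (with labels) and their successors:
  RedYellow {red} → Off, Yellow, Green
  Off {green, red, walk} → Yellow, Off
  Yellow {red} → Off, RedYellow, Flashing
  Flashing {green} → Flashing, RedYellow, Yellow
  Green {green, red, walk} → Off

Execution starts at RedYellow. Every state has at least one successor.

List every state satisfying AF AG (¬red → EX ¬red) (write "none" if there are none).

{RedYellow, Off, Yellow, Flashing, Green}

States satisfying AG (¬red → EX ¬red): {RedYellow, Off, Yellow, Flashing, Green}.
States satisfying AF AG (¬red → EX ¬red): {RedYellow, Off, Yellow, Flashing, Green}.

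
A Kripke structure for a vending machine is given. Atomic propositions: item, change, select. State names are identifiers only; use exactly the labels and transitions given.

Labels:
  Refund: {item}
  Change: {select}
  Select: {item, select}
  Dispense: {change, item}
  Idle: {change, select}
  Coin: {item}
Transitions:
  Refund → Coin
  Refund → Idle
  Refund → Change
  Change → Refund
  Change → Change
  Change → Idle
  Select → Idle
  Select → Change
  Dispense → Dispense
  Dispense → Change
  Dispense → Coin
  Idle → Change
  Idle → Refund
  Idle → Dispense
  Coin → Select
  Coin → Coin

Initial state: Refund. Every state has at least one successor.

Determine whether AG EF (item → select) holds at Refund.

States satisfying EF (item → select): {Refund, Change, Select, Dispense, Idle, Coin}.
States satisfying AG EF (item → select): {Refund, Change, Select, Dispense, Idle, Coin}.
Every state reachable from Refund satisfies EF (item → select).
Refund ∈ Sat(AG EF (item → select)).

Holds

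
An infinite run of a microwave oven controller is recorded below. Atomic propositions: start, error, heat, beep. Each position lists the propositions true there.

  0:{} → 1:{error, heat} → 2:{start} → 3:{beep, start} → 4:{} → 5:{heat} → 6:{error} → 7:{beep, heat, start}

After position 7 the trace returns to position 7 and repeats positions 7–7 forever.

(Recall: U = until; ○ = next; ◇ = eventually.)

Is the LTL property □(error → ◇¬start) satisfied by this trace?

error → ◇¬start holds at every position 0..7, and those are all positions ever visited, so □(error → ◇¬start) holds.
Positions where error holds: 1, 6.
Check ◇¬start at each: 1→ok, 6→ok.

Satisfied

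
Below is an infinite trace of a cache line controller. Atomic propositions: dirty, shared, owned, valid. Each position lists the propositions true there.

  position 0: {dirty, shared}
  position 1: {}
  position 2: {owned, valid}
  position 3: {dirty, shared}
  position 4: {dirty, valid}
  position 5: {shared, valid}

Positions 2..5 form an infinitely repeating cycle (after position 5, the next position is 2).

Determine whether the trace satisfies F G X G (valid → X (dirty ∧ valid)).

G X G (valid → X (dirty ∧ valid)) is false at every position 0..5, so it never becomes true and F G X G (valid → X (dirty ∧ valid)) fails.

Violated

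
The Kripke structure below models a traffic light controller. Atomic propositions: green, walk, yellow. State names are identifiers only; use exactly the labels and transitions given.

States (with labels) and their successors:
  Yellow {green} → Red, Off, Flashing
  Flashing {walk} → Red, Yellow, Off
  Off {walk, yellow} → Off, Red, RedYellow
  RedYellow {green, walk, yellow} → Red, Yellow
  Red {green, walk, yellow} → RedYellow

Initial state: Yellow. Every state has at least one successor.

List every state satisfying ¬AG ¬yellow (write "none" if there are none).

{Yellow, Flashing, Off, RedYellow, Red}

States satisfying ¬yellow: {Yellow, Flashing}.
States satisfying AG ¬yellow: ∅.
States satisfying ¬AG ¬yellow: {Yellow, Flashing, Off, RedYellow, Red}.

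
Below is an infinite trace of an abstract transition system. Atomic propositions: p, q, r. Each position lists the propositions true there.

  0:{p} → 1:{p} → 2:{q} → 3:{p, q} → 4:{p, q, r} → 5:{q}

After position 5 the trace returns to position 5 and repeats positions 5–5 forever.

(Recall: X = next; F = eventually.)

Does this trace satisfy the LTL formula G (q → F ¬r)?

Satisfied

q → F ¬r holds at every position 0..5, and those are all positions ever visited, so G (q → F ¬r) holds.
Positions where q holds: 2, 3, 4, 5.
Check F ¬r at each: 2→ok, 3→ok, 4→ok, 5→ok.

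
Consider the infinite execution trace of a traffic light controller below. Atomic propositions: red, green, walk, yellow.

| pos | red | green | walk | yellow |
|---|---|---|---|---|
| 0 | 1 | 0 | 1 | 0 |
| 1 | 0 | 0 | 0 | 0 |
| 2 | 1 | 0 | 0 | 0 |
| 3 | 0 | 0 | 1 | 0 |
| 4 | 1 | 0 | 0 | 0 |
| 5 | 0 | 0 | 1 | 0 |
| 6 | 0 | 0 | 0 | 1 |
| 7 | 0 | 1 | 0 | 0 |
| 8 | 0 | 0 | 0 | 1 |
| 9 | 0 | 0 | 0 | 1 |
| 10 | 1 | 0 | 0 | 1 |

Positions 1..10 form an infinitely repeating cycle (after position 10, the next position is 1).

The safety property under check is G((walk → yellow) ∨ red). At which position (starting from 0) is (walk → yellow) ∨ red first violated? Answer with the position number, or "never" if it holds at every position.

3

Check (walk → yellow) ∨ red at each position in order: 0 ✓, 1 ✓, 2 ✓.
At position 3 the labels are {walk}, so (walk → yellow) ∨ red is false there. This is the first violation.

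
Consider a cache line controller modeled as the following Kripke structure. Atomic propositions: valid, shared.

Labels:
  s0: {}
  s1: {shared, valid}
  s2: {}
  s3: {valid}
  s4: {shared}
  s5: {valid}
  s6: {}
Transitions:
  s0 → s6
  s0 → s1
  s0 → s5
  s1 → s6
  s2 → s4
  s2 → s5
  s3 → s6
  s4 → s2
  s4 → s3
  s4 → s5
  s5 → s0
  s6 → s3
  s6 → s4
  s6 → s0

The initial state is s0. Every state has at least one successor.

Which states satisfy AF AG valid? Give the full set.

States satisfying AG valid: ∅.
States satisfying AF AG valid: ∅.

none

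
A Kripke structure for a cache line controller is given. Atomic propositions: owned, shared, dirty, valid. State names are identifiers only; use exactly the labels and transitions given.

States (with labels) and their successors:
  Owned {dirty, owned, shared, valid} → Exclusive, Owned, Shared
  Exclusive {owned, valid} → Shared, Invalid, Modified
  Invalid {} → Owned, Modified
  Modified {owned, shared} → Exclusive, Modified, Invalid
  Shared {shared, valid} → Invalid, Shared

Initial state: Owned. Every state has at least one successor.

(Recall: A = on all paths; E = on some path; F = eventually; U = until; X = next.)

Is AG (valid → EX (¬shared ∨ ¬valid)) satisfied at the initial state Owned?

States satisfying valid → EX (¬shared ∨ ¬valid): {Owned, Exclusive, Invalid, Modified, Shared}.
States satisfying AG (valid → EX (¬shared ∨ ¬valid)): {Owned, Exclusive, Invalid, Modified, Shared}.
Every state reachable from Owned satisfies valid → EX (¬shared ∨ ¬valid).
Owned ∈ Sat(AG (valid → EX (¬shared ∨ ¬valid))).

Holds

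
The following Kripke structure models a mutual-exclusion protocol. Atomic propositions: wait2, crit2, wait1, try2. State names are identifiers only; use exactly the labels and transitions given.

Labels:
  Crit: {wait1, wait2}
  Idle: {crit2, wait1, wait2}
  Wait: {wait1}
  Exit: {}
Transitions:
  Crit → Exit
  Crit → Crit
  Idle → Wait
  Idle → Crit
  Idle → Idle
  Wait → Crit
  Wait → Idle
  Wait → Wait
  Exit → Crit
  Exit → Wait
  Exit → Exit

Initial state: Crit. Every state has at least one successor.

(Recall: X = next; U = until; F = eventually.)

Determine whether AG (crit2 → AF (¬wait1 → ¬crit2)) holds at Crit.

Holds

States satisfying crit2 → AF (¬wait1 → ¬crit2): {Crit, Idle, Wait, Exit}.
States satisfying AG (crit2 → AF (¬wait1 → ¬crit2)): {Crit, Idle, Wait, Exit}.
Every state reachable from Crit satisfies crit2 → AF (¬wait1 → ¬crit2).
Crit ∈ Sat(AG (crit2 → AF (¬wait1 → ¬crit2))).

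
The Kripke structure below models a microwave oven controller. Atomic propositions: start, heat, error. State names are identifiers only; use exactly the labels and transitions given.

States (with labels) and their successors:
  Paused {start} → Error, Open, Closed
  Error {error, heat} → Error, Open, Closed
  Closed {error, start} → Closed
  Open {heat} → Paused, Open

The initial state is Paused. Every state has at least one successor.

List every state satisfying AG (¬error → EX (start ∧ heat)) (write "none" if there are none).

States satisfying ¬error → EX (start ∧ heat): {Error, Closed}.
States satisfying AG (¬error → EX (start ∧ heat)): {Closed}.

{Closed}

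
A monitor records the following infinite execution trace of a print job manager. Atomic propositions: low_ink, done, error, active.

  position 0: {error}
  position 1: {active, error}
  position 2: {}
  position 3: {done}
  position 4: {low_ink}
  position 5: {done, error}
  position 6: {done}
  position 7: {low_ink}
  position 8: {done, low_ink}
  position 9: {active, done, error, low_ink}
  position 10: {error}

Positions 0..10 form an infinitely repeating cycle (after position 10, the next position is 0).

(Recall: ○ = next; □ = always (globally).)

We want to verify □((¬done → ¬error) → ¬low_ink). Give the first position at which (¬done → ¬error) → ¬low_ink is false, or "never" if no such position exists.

Check (¬done → ¬error) → ¬low_ink at each position in order: 0 ✓, 1 ✓, 2 ✓, 3 ✓.
At position 4 the labels are {low_ink}, so (¬done → ¬error) → ¬low_ink is false there. This is the first violation.

4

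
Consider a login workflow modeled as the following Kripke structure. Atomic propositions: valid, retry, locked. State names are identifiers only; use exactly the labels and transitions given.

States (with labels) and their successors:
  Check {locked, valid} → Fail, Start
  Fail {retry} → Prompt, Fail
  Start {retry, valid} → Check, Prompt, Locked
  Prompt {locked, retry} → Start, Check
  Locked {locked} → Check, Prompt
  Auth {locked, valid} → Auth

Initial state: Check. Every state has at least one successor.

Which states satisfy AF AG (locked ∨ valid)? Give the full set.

{Auth}

States satisfying AG (locked ∨ valid): {Auth}.
States satisfying AF AG (locked ∨ valid): {Auth}.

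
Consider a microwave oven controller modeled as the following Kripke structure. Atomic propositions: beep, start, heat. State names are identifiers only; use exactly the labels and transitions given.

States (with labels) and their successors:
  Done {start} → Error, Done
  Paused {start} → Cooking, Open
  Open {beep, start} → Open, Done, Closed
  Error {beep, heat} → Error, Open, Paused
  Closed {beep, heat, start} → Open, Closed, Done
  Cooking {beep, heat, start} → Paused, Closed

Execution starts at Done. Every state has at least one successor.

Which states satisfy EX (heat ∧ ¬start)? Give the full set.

States satisfying heat ∧ ¬start: {Error}.
States satisfying EX (heat ∧ ¬start): {Done, Error}.

{Done, Error}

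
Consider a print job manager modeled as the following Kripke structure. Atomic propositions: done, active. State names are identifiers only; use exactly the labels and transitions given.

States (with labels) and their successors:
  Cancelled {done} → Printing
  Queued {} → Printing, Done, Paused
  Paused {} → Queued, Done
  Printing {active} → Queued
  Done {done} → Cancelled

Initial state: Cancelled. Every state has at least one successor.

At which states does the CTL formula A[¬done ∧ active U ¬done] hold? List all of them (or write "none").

{Queued, Paused, Printing}

States satisfying ¬done ∧ active: {Printing}.
States satisfying ¬done: {Queued, Paused, Printing}.
States satisfying A[¬done ∧ active U ¬done]: {Queued, Paused, Printing}.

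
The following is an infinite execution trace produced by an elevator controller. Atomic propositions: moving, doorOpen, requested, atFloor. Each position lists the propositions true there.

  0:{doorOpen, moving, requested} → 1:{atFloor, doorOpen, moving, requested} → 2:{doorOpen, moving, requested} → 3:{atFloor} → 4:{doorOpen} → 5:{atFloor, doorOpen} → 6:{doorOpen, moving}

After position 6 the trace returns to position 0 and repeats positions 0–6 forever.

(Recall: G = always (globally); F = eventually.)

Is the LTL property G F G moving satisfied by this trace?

Does not hold

F G moving must hold at every position from 0 onward. It fails at position 0, so G F G moving is false.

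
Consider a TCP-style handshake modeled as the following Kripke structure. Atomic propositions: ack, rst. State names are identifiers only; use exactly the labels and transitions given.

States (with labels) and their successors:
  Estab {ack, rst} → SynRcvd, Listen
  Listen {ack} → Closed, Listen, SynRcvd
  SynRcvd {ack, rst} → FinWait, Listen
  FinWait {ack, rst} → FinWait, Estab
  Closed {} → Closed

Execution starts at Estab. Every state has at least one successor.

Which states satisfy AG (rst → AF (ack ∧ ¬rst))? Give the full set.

{Closed}

States satisfying rst → AF (ack ∧ ¬rst): {Listen, Closed}.
States satisfying AG (rst → AF (ack ∧ ¬rst)): {Closed}.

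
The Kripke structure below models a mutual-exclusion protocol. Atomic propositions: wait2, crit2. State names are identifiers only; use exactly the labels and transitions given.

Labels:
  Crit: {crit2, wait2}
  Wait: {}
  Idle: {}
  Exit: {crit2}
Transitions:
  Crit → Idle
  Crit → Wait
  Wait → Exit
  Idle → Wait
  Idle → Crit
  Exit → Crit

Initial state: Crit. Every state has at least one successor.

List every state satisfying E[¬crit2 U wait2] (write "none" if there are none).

States satisfying ¬crit2: {Wait, Idle}.
States satisfying wait2: {Crit}.
States satisfying E[¬crit2 U wait2]: {Crit, Idle}.

{Crit, Idle}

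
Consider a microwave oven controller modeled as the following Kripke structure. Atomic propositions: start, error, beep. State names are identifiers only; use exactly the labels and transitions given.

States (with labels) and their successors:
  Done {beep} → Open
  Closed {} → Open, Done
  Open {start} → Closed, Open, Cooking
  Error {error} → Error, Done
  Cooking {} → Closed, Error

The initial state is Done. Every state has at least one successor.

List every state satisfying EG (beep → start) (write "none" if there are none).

States satisfying beep → start: {Closed, Open, Error, Cooking}.
States satisfying EG (beep → start): {Closed, Open, Error, Cooking}.

{Closed, Open, Error, Cooking}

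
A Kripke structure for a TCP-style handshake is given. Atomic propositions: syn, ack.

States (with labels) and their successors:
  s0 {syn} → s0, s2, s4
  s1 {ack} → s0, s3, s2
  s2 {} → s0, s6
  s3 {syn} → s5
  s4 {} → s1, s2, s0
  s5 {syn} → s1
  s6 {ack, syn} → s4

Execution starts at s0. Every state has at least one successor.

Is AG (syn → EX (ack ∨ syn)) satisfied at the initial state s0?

States satisfying syn → EX (ack ∨ syn): {s0, s1, s2, s3, s4, s5}.
States satisfying AG (syn → EX (ack ∨ syn)): ∅.
s6 is reachable from s0 and violates syn → EX (ack ∨ syn), so AG fails at s0.
s0 ∉ Sat(AG (syn → EX (ack ∨ syn))).

Does not hold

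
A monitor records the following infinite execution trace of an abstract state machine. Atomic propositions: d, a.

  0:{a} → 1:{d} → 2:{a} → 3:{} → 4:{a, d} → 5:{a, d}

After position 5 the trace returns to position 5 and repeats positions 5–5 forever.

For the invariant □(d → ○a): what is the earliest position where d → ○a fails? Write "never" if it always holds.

d → ○a holds at every position 0..5, and those are all the positions the trace ever visits, so the invariant □(d → ○a) is never violated.

never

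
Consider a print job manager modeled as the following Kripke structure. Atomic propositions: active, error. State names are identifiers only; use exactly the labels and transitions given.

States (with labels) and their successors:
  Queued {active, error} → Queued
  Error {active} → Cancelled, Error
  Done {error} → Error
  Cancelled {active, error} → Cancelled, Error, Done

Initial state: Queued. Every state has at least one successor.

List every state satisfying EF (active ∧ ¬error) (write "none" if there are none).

States satisfying active ∧ ¬error: {Error}.
States satisfying EF (active ∧ ¬error): {Error, Done, Cancelled}.

{Error, Done, Cancelled}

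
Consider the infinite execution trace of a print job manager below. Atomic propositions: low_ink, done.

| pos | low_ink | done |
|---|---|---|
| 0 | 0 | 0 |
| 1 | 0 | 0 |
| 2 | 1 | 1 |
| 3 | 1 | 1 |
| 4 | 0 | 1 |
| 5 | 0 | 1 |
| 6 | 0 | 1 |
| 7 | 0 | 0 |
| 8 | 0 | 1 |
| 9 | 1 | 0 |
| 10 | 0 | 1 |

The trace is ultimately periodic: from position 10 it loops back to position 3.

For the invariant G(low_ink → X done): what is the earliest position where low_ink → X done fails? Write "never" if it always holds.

never

low_ink → X done holds at every position 0..10, and those are all the positions the trace ever visits, so the invariant G(low_ink → X done) is never violated.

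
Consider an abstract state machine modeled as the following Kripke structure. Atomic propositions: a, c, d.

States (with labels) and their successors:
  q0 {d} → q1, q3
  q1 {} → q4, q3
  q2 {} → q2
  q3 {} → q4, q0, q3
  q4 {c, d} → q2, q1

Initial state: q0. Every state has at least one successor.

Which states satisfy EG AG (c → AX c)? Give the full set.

States satisfying AG (c → AX c): {q2}.
States satisfying EG AG (c → AX c): {q2}.

{q2}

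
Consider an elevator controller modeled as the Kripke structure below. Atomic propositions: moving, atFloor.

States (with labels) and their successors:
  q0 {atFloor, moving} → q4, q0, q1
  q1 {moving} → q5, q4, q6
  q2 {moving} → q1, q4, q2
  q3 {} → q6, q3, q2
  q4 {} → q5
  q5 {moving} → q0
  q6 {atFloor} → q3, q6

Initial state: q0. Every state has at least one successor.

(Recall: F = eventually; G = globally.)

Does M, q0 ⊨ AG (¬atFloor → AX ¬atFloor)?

States satisfying ¬atFloor → AX ¬atFloor: {q0, q2, q4, q6}.
States satisfying AG (¬atFloor → AX ¬atFloor): ∅.
q1 is reachable from q0 and violates ¬atFloor → AX ¬atFloor, so AG fails at q0.
q0 ∉ Sat(AG (¬atFloor → AX ¬atFloor)).

No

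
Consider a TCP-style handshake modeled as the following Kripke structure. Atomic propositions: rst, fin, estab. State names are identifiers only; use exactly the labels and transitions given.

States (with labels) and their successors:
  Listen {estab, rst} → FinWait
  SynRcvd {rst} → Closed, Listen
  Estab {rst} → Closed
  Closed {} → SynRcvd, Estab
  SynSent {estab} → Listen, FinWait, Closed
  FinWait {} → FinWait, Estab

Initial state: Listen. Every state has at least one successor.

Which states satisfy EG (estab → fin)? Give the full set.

States satisfying estab → fin: {SynRcvd, Estab, Closed, FinWait}.
States satisfying EG (estab → fin): {SynRcvd, Estab, Closed, FinWait}.

{SynRcvd, Estab, Closed, FinWait}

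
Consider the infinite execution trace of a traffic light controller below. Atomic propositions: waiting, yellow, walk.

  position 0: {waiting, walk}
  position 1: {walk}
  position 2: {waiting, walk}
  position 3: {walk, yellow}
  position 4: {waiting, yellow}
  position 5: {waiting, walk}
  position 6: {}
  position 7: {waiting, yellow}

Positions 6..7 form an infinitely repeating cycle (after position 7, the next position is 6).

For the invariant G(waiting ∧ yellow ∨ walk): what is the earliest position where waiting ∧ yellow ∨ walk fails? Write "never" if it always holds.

6

Check waiting ∧ yellow ∨ walk at each position in order: 0 ✓, 1 ✓, 2 ✓, 3 ✓, 4 ✓, 5 ✓.
At position 6 the labels are {}, so waiting ∧ yellow ∨ walk is false there. This is the first violation.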